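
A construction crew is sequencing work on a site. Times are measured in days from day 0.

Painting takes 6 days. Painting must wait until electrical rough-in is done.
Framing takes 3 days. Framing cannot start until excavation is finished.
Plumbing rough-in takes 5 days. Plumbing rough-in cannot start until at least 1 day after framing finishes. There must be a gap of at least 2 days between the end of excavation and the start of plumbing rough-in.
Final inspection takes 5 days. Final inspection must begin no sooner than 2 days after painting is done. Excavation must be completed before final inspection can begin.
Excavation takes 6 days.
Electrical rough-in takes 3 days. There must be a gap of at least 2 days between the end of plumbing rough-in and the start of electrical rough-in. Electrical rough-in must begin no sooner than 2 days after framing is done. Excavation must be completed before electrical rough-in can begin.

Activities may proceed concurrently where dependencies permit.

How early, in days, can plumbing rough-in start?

10

Excavation can start immediately at day 0; it finishes at day 6.
Framing waits on excavation (finishes day 6), so it starts at day 6 and finishes at 6 + 3 = day 9.
Plumbing rough-in waits on framing (finishes day 9, plus 1-day gap → day 10); excavation (finishes day 6, plus 2-day gap → day 8). The latest of these is day 10, which is the earliest plumbing rough-in can start.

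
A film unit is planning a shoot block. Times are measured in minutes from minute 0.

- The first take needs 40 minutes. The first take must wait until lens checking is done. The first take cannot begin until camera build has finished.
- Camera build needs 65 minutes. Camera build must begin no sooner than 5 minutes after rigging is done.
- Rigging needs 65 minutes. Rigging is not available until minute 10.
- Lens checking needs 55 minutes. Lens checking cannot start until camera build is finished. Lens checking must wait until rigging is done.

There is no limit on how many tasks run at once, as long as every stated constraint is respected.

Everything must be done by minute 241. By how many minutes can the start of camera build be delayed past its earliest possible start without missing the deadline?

1

Rigging waits on its own release at minute 10, so it starts at minute 10 and finishes at 10 + 65 = minute 75.
After rigging (finishes minute 75, plus 5-minute gap → minute 80), camera build can start at minute 80 and finishes at minute 145.

Working backward from the deadline:
To finish by minute 241, the first take (duration 40) must start no later than minute 201.
Since the first take (must start by minute 201) depends on it, lens checking must finish by minute 201. Backing off its 55-minute duration gives a latest start of minute 146.
Camera build feeds lens checking (must start by minute 146); the first take (must start by minute 201). Taking the minimum, camera build must finish by minute 146 and start by 146 − 65 = minute 81.
So camera build can start as early as minute 80 and as late as minute 81, giving 81 − 80 = 1 minute of slack.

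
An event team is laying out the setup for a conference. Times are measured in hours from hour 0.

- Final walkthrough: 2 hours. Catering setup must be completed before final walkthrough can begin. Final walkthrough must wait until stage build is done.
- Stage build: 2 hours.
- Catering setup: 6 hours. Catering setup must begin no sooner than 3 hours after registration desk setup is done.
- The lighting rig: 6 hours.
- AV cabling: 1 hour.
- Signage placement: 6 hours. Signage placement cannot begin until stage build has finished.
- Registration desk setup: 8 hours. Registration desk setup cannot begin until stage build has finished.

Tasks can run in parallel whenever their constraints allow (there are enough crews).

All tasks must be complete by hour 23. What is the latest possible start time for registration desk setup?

Final walkthrough has no dependents, so it just needs to finish by hour 23. Starting by 23 − 2 = hour 21 achieves that.
Catering setup feeds into final walkthrough (must start by hour 21); so catering setup must finish by hour 21 and therefore start by hour 15.
Since catering setup (must start by hour 15, minus 3-hour gap → hour 12) depends on it, registration desk setup must finish by hour 12. Backing off its 8-hour duration gives a latest start of hour 4.

4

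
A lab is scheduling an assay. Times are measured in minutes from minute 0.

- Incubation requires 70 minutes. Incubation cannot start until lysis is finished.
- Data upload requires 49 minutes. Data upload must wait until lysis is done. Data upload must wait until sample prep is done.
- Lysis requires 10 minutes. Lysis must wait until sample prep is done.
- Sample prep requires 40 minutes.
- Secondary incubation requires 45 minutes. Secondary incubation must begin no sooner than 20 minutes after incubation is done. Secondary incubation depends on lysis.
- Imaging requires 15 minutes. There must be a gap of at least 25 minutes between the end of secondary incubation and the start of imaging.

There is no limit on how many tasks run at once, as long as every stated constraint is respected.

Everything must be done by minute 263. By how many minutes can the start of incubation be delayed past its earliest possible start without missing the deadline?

Nothing blocks sample prep, so it runs from minute 0 to minute 40.
After sample prep (finishes minute 40), lysis can start at minute 40 and finishes at minute 50.
Incubation cannot begin until lysis (finishes minute 50). It runs from minute 50 to 50 + 70 = minute 120.

Working backward from the deadline:
Nothing follows imaging; the deadline of minute 263 is its only limit. It must start by 263 − 15 = minute 248.
Secondary incubation feeds into imaging (must start by minute 248, minus 25-minute gap → minute 223); so secondary incubation must finish by minute 223 and therefore start by minute 178.
Incubation has to be done before secondary incubation (must start by minute 178, minus 20-minute gap → minute 158). That means finishing by minute 158, i.e. starting by 158 − 70 = minute 88.
So incubation can start as early as minute 50 and as late as minute 88, giving 88 − 50 = 38 minutes of slack.

38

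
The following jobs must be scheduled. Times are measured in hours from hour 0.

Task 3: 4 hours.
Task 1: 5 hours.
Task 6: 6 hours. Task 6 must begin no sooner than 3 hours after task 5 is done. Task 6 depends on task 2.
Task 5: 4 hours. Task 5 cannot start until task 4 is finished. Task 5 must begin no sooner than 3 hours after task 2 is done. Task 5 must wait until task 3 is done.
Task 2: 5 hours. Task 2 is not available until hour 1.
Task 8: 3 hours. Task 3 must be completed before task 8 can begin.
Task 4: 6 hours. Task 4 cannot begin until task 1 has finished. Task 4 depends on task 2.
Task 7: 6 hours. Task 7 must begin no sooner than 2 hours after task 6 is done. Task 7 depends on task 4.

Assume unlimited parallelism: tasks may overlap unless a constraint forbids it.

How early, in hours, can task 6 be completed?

Task 3 has no prerequisites, so it starts at hour 0 and finishes at hour 4.
Task 2 waits on its own release at hour 1, so it starts at hour 1 and finishes at 1 + 5 = hour 6.
Task 1 has no prerequisites, so it starts at hour 0 and finishes at hour 5.
For task 4: task 1 (finishes hour 5); task 2 (finishes hour 6). Taking the maximum gives a start of hour 6, and it finishes at 6 + 6 = hour 12.
For task 5: task 4 (finishes hour 12); task 2 (finishes hour 6, plus 3-hour gap → hour 9); task 3 (finishes hour 4). Taking the maximum gives a start of hour 12, and it finishes at 12 + 4 = hour 16.
Task 6 cannot start until task 5 (finishes hour 16, plus 3-hour gap → hour 19); task 2 (finishes hour 6). The controlling bound is hour 19, so task 6 finishes at 19 + 6 = hour 25.

25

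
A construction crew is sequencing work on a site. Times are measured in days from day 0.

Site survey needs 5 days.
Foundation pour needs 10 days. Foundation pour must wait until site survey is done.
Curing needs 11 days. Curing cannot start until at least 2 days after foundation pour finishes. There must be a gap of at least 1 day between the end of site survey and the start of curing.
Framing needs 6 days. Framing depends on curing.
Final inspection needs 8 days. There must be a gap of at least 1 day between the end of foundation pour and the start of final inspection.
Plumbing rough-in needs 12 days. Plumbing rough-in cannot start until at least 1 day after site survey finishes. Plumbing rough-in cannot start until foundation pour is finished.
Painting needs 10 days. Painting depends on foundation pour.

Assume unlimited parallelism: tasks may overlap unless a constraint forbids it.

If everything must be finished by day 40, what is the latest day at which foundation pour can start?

Nothing follows framing; the deadline of day 40 is its only limit. It must start by 40 − 6 = day 34.
Curing has to be done before framing (must start by day 34). That means finishing by day 34, i.e. starting by 34 − 11 = day 23.
Plumbing rough-in must finish by day 40; it takes 12 days, so it must start by 40 − 12 = day 28.
Nothing follows painting; the deadline of day 40 is its only limit. It must start by 40 − 10 = day 30.
Nothing follows final inspection; the deadline of day 40 is its only limit. It must start by 40 − 8 = day 32.
Foundation pour must finish in time for curing (must start by day 23, minus 2-day gap → day 21); plumbing rough-in (must start by day 28); painting (must start by day 30); final inspection (must start by day 32, minus 1-day gap → day 31). The tightest is day 21, so foundation pour must start by 21 − 10 = day 11.

11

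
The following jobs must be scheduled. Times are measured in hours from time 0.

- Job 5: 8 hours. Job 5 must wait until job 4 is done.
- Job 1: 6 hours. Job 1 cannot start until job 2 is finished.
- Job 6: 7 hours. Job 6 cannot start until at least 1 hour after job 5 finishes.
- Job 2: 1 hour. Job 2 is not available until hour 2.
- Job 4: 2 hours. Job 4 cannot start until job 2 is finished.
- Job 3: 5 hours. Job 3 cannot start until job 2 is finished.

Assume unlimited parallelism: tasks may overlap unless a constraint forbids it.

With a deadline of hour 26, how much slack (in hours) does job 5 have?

5

Job 2 cannot begin until its own release at hour 2. It runs from hour 2 to 2 + 1 = hour 3.
After job 2 (finishes hour 3), job 4 can start at hour 3 and finishes at hour 5.
Job 5 waits on job 4 (finishes hour 5), so it starts at hour 5 and finishes at 5 + 8 = hour 13.

Working backward from the deadline:
Nothing follows job 6; the deadline of hour 26 is its only limit. It must start by 26 − 7 = hour 19.
Job 5 must finish before job 6 (must start by hour 19, minus 1-hour gap → hour 18). With an 8-hour duration, job 5 must start by 18 − 8 = hour 10.
So job 5 can start as early as hour 5 and as late as hour 10, giving 10 − 5 = 5 hours of slack.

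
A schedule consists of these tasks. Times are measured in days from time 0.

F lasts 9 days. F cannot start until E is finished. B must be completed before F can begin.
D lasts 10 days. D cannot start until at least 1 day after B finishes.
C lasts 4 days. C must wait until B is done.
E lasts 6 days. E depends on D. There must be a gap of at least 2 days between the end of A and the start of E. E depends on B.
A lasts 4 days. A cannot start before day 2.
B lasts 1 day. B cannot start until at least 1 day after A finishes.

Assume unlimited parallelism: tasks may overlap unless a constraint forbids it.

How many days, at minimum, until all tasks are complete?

34

A waits on its own release at day 2, so it starts at day 2 and finishes at 2 + 4 = day 6.
After A (finishes day 6, plus 1-day gap → day 7), B can start at day 7 and finishes at day 8.
D cannot begin until B (finishes day 8, plus 1-day gap → day 9). It runs from day 9 to 9 + 10 = day 19.
For E: D (finishes day 19); A (finishes day 6, plus 2-day gap → day 8); B (finishes day 8). Taking the maximum gives a start of day 19, and it finishes at 19 + 6 = day 25.
For F: E (finishes day 25); B (finishes day 8). Taking the maximum gives a start of day 25, and it finishes at 25 + 9 = day 34.
C waits on B (finishes day 8), so it starts at day 8 and finishes at 8 + 4 = day 12.
All tasks are finished once the last one completes. Finish times: A at 6, B at 8, C at 12, D at 19, E at 25, F at 34. The latest is day 34.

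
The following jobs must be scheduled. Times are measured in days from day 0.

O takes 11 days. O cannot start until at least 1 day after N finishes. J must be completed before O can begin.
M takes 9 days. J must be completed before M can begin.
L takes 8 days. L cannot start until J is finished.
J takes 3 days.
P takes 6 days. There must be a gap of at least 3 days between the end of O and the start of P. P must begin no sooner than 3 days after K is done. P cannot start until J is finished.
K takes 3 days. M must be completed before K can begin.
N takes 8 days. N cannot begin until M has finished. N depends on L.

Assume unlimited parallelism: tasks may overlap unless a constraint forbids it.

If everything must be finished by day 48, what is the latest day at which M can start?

10

To finish by day 48, P (duration 6) must start no later than day 42.
Since P (must start by day 42, minus 3-day gap → day 39) depends on it, O must finish by day 39. Backing off its 11-day duration gives a latest start of day 28.
N feeds into O (must start by day 28, minus 1-day gap → day 27); so N must finish by day 27 and therefore start by day 19.
K feeds into P (must start by day 42, minus 3-day gap → day 39); so K must finish by day 39 and therefore start by day 36.
For M: K (must start by day 36); N (must start by day 19). The most restrictive is day 19; with a 9-day duration, M must start by day 10.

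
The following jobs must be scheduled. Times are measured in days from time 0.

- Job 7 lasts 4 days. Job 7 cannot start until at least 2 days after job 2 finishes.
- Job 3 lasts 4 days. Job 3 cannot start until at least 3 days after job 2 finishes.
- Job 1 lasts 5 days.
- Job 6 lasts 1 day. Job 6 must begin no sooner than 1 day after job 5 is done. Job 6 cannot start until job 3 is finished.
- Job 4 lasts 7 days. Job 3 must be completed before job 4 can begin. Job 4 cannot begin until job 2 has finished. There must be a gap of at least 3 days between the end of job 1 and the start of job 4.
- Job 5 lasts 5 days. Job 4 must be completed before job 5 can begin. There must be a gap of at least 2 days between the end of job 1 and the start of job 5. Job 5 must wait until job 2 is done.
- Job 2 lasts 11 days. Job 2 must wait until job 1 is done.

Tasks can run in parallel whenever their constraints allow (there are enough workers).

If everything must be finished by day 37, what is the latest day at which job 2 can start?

5

Job 6 must finish by day 37; it takes 1 day, so it must start by 37 − 1 = day 36.
Job 5 has to be done before job 6 (must start by day 36, minus 1-day gap → day 35). That means finishing by day 35, i.e. starting by 35 − 5 = day 30.
Job 4 must finish before job 5 (must start by day 30). With a 7-day duration, job 4 must start by 30 − 7 = day 23.
Job 3 must finish in time for job 4 (must start by day 23); job 6 (must start by day 36). The tightest is day 23, so job 3 must start by 23 − 4 = day 19.
Job 7 has no dependents, so it just needs to finish by day 37. Starting by 37 − 4 = day 33 achieves that.
Job 2 has several dependents: job 3 (must start by day 19, minus 3-day gap → day 16); job 4 (must start by day 23); job 5 (must start by day 30); job 7 (must start by day 33, minus 2-day gap → day 31). The earliest of those limits is day 16, so job 2 must start by 16 − 11 = day 5.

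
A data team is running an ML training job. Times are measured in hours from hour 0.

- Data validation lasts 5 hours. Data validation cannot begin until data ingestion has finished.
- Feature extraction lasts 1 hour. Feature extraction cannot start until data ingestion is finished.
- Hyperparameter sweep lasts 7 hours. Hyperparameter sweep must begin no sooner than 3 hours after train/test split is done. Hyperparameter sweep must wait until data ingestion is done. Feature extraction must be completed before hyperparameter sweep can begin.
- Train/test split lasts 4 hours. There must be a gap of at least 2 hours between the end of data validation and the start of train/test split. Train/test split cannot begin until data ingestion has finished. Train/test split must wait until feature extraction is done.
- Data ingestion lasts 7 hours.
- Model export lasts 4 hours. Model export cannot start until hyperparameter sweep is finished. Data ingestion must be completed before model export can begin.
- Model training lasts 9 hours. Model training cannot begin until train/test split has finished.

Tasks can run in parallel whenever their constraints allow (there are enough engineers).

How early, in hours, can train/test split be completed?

18

Data ingestion can start immediately at hour 0; it finishes at hour 7.
Feature extraction waits on data ingestion (finishes hour 7), so it starts at hour 7 and finishes at 7 + 1 = hour 8.
After data ingestion (finishes hour 7), data validation can start at hour 7 and finishes at hour 12.
For train/test split: data validation (finishes hour 12, plus 2-hour gap → hour 14); data ingestion (finishes hour 7); feature extraction (finishes hour 8). Taking the maximum gives a start of hour 14, and it finishes at 14 + 4 = hour 18.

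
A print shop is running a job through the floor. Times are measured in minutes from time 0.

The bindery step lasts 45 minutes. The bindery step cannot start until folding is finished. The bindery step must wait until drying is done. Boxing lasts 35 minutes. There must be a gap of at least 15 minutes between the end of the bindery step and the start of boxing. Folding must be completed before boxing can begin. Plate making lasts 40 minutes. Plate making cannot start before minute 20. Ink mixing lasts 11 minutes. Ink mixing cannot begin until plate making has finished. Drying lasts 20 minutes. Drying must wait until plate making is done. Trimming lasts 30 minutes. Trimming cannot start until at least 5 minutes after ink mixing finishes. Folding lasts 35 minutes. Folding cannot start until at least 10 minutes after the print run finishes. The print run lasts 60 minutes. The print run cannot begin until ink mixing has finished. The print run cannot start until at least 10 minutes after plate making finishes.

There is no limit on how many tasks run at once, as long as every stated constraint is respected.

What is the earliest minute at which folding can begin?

After its own release at minute 20, plate making can start at minute 20 and finishes at minute 60.
Ink mixing cannot begin until plate making (finishes minute 60). It runs from minute 60 to 60 + 11 = minute 71.
The print run needs all of ink mixing (finishes minute 71); plate making (finishes minute 60, plus 10-minute gap → minute 70). That puts its earliest start at minute 71; it finishes at 71 + 60 = minute 131.
Folding waits on the print run (finishes minute 131, plus 10-minute gap → minute 141), so the earliest it can start is minute 141.

141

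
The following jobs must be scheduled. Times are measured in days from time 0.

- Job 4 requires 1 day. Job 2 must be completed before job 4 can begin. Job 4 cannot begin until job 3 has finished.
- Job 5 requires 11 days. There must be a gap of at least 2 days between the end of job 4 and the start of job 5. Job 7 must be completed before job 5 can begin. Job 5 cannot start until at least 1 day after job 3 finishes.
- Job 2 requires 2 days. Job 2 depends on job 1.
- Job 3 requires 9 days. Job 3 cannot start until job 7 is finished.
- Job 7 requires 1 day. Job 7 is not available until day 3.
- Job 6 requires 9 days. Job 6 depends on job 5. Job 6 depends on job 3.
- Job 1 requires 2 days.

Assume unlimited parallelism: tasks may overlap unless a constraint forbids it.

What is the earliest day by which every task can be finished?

36

Job 7 waits on its own release at day 3, so it starts at day 3 and finishes at 3 + 1 = day 4.
Job 3 cannot begin until job 7 (finishes day 4). It runs from day 4 to 4 + 9 = day 13.
Nothing blocks job 1, so it runs from day 0 to day 2.
Job 2 cannot begin until job 1 (finishes day 2). It runs from day 2 to 2 + 2 = day 4.
Job 4 needs all of job 2 (finishes day 4); job 3 (finishes day 13). That puts its earliest start at day 13; it finishes at 13 + 1 = day 14.
Job 5 has to wait for job 4 (finishes day 14, plus 2-day gap → day 16); job 7 (finishes day 4); job 3 (finishes day 13, plus 1-day gap → day 14). The latest of these is day 16, so job 5 runs day 16 to 16 + 11 = day 27.
For job 6: job 5 (finishes day 27); job 3 (finishes day 13). Taking the maximum gives a start of day 27, and it finishes at 27 + 9 = day 36.
All tasks are finished once the last one completes. Finish times: Job 1 at 2, Job 2 at 4, Job 3 at 13, Job 4 at 14, Job 5 at 27, Job 6 at 36, Job 7 at 4. The latest is day 36.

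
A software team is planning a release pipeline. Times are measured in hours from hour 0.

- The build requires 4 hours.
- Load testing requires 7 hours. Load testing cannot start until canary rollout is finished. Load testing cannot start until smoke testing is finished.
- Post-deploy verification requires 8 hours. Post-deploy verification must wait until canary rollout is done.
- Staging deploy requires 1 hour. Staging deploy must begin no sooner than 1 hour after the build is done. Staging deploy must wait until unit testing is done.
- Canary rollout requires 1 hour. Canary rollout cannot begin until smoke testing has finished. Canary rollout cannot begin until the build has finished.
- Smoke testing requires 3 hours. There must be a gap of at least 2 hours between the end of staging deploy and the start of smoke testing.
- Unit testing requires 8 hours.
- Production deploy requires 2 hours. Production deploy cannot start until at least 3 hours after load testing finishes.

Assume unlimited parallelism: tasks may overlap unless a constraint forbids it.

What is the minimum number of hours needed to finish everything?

27

Nothing blocks unit testing, so it runs from hour 0 to hour 8.
Nothing blocks the build, so it runs from hour 0 to hour 4.
Staging deploy needs all of the build (finishes hour 4, plus 1-hour gap → hour 5); unit testing (finishes hour 8). That puts its earliest start at hour 8; it finishes at 8 + 1 = hour 9.
After staging deploy (finishes hour 9, plus 2-hour gap → hour 11), smoke testing can start at hour 11 and finishes at hour 14.
Canary rollout has to wait for smoke testing (finishes hour 14); the build (finishes hour 4). The latest of these is hour 14, so canary rollout runs hour 14 to 14 + 1 = hour 15.
After canary rollout (finishes hour 15), post-deploy verification can start at hour 15 and finishes at hour 23.
Load testing has to wait for canary rollout (finishes hour 15); smoke testing (finishes hour 14). The latest of these is hour 15, so load testing runs hour 15 to 15 + 7 = hour 22.
Production deploy waits on load testing (finishes hour 22, plus 3-hour gap → hour 25), so it starts at hour 25 and finishes at 25 + 2 = hour 27.
All tasks are finished once the last one completes. Finish times: The build at 4, Unit testing at 8, Staging deploy at 9, Smoke testing at 14, Canary rollout at 15, Load testing at 22, Production deploy at 27, Post-deploy verification at 23. The latest is hour 27.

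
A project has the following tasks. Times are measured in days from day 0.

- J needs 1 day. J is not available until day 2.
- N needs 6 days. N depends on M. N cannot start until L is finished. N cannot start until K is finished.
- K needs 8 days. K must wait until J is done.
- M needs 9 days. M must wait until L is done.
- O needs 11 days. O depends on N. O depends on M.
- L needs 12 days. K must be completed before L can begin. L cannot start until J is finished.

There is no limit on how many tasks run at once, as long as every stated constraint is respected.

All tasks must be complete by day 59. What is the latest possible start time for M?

33

To finish by day 59, O (duration 11) must start no later than day 48.
N feeds into O (must start by day 48); so N must finish by day 48 and therefore start by day 42.
M has several dependents: N (must start by day 42); O (must start by day 48). The earliest of those limits is day 42, so M must start by 42 − 9 = day 33.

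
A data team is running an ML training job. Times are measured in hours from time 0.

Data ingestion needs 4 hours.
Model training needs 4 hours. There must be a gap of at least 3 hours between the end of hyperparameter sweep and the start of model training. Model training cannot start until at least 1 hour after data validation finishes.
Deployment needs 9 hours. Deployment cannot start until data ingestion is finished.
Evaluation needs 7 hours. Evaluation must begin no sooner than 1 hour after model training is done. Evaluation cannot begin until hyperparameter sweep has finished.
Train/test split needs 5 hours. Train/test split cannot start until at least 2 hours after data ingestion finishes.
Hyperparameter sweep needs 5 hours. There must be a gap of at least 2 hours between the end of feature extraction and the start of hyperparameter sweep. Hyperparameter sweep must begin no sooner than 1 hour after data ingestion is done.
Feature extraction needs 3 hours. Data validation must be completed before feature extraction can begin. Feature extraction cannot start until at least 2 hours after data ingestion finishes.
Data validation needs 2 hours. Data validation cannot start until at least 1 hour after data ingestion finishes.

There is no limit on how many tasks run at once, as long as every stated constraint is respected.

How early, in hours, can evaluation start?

Nothing blocks data ingestion, so it runs from hour 0 to hour 4.
Data validation cannot begin until data ingestion (finishes hour 4, plus 1-hour gap → hour 5). It runs from hour 5 to 5 + 2 = hour 7.
For feature extraction: data validation (finishes hour 7); data ingestion (finishes hour 4, plus 2-hour gap → hour 6). Taking the maximum gives a start of hour 7, and it finishes at 7 + 3 = hour 10.
Hyperparameter sweep has to wait for feature extraction (finishes hour 10, plus 2-hour gap → hour 12); data ingestion (finishes hour 4, plus 1-hour gap → hour 5). The latest of these is hour 12, so hyperparameter sweep runs hour 12 to 12 + 5 = hour 17.
Model training cannot start until hyperparameter sweep (finishes hour 17, plus 3-hour gap → hour 20); data validation (finishes hour 7, plus 1-hour gap → hour 8). The controlling bound is hour 20, so model training finishes at 20 + 4 = hour 24.
Evaluation waits on model training (finishes hour 24, plus 1-hour gap → hour 25); hyperparameter sweep (finishes hour 17). The latest of these is hour 25, which is the earliest evaluation can start.

25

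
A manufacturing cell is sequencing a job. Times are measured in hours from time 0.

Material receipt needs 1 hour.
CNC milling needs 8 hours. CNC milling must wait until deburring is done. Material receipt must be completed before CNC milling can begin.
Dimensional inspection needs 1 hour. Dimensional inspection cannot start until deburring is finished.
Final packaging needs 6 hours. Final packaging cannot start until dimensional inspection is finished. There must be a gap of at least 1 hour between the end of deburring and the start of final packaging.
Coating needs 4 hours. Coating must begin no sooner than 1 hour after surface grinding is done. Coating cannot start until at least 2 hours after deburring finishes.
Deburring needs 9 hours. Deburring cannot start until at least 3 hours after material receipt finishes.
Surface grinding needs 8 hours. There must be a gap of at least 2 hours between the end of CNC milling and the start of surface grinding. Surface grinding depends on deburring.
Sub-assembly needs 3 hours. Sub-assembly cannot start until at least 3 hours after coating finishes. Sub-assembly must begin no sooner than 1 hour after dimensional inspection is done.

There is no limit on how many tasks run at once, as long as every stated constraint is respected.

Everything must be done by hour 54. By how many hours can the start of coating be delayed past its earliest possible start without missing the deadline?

12

Material receipt can start immediately at hour 0; it finishes at hour 1.
Deburring cannot begin until material receipt (finishes hour 1, plus 3-hour gap → hour 4). It runs from hour 4 to 4 + 9 = hour 13.
CNC milling cannot start until deburring (finishes hour 13); material receipt (finishes hour 1). The controlling bound is hour 13, so CNC milling finishes at 13 + 8 = hour 21.
For surface grinding: CNC milling (finishes hour 21, plus 2-hour gap → hour 23); deburring (finishes hour 13). Taking the maximum gives a start of hour 23, and it finishes at 23 + 8 = hour 31.
Coating needs all of surface grinding (finishes hour 31, plus 1-hour gap → hour 32); deburring (finishes hour 13, plus 2-hour gap → hour 15). That puts its earliest start at hour 32; it finishes at 32 + 4 = hour 36.

Working backward from the deadline:
Nothing follows sub-assembly; the deadline of hour 54 is its only limit. It must start by 54 − 3 = hour 51.
Coating must finish before sub-assembly (must start by hour 51, minus 3-hour gap → hour 48). With a 4-hour duration, coating must start by 48 − 4 = hour 44.
So coating can start as early as hour 32 and as late as hour 44, giving 44 − 32 = 12 hours of slack.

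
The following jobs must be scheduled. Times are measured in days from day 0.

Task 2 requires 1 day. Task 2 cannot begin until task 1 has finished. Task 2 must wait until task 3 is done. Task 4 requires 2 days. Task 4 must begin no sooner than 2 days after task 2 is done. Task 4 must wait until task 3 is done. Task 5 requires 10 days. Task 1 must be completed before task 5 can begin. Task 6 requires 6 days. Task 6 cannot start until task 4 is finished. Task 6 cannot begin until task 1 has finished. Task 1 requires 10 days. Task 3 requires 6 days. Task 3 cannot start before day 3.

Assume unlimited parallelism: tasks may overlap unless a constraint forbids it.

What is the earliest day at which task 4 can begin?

13

Task 3 cannot begin until its own release at day 3. It runs from day 3 to 3 + 6 = day 9.
Nothing blocks task 1, so it runs from day 0 to day 10.
For task 2: task 1 (finishes day 10); task 3 (finishes day 9). Taking the maximum gives a start of day 10, and it finishes at 10 + 1 = day 11.
Task 4 waits on task 2 (finishes day 11, plus 2-day gap → day 13); task 3 (finishes day 9). The latest of these is day 13, which is the earliest task 4 can start.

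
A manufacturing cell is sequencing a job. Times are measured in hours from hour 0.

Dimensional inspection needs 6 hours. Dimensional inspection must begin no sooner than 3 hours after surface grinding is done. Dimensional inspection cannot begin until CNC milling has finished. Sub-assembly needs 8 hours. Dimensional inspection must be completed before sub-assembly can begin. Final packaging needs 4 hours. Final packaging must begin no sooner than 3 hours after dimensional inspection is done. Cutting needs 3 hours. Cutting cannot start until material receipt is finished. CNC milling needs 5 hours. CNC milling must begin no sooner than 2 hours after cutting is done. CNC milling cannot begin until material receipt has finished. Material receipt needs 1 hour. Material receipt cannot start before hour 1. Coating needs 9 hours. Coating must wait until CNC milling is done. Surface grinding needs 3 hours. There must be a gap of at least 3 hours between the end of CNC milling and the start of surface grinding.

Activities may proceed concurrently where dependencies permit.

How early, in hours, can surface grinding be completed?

18

Material receipt waits on its own release at hour 1, so it starts at hour 1 and finishes at 1 + 1 = hour 2.
After material receipt (finishes hour 2), cutting can start at hour 2 and finishes at hour 5.
CNC milling cannot start until cutting (finishes hour 5, plus 2-hour gap → hour 7); material receipt (finishes hour 2). The controlling bound is hour 7, so CNC milling finishes at 7 + 5 = hour 12.
After CNC milling (finishes hour 12, plus 3-hour gap → hour 15), surface grinding can start at hour 15 and finishes at hour 18.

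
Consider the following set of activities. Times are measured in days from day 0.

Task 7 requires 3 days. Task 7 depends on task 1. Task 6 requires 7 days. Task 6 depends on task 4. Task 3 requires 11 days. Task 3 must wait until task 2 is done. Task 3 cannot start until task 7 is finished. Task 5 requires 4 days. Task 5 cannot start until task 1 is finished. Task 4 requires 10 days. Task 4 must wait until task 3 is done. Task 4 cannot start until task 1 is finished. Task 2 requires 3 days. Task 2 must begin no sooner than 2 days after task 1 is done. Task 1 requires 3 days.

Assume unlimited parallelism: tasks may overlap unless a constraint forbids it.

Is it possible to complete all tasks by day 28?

Task 1 can start immediately at day 0; it finishes at day 3.
Task 7 cannot begin until task 1 (finishes day 3). It runs from day 3 to 3 + 3 = day 6.
Task 5 waits on task 1 (finishes day 3), so it starts at day 3 and finishes at 3 + 4 = day 7.
After task 1 (finishes day 3, plus 2-day gap → day 5), task 2 can start at day 5 and finishes at day 8.
Task 3 has to wait for task 2 (finishes day 8); task 7 (finishes day 6). The latest of these is day 8, so task 3 runs day 8 to 8 + 11 = day 19.
Task 4 needs all of task 3 (finishes day 19); task 1 (finishes day 3). That puts its earliest start at day 19; it finishes at 19 + 10 = day 29.
Task 6 waits on task 4 (finishes day 29), so it starts at day 29 and finishes at 29 + 7 = day 36.
The earliest everything can be done is day 36, which is after the deadline of 28, so it is not possible.

No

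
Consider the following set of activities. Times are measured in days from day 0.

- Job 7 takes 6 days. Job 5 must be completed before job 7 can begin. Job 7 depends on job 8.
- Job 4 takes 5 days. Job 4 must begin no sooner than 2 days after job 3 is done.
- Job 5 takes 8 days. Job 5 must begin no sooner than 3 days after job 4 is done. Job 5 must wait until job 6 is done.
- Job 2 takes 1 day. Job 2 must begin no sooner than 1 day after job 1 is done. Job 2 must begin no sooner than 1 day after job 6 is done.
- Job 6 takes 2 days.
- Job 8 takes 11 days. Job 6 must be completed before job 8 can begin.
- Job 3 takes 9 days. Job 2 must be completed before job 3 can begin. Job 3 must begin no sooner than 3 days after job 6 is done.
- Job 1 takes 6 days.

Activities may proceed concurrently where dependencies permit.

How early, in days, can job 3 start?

8

Nothing blocks job 6, so it runs from day 0 to day 2.
Job 1 has no prerequisites, so it starts at day 0 and finishes at day 6.
Job 2 needs all of job 1 (finishes day 6, plus 1-day gap → day 7); job 6 (finishes day 2, plus 1-day gap → day 3). That puts its earliest start at day 7; it finishes at 7 + 1 = day 8.
Job 3 waits on job 2 (finishes day 8); job 6 (finishes day 2, plus 3-day gap → day 5). The latest of these is day 8, which is the earliest job 3 can start.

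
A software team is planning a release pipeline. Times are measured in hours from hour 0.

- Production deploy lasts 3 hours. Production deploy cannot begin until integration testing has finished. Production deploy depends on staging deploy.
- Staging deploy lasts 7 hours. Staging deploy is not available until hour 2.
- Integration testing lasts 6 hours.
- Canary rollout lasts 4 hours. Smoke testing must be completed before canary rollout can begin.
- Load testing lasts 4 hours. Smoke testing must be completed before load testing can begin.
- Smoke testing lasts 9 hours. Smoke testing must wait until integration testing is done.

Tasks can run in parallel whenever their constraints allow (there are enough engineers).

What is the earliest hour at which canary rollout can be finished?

Integration testing has no prerequisites, so it starts at hour 0 and finishes at hour 6.
Smoke testing waits on integration testing (finishes hour 6), so it starts at hour 6 and finishes at 6 + 9 = hour 15.
Canary rollout cannot begin until smoke testing (finishes hour 15). It runs from hour 15 to 15 + 4 = hour 19.

19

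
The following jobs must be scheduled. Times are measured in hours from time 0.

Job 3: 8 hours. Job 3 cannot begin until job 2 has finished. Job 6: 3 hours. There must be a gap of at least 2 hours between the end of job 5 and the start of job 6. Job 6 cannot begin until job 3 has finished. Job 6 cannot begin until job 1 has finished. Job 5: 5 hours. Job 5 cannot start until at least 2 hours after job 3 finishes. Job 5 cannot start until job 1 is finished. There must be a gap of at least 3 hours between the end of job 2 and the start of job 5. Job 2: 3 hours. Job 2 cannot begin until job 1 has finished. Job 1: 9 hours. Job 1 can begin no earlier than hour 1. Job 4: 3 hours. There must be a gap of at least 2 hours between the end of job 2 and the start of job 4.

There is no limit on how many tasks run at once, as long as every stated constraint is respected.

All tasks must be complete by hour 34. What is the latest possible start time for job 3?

14

Job 6 has no dependents, so it just needs to finish by hour 34. Starting by 34 − 3 = hour 31 achieves that.
Job 5 must finish before job 6 (must start by hour 31, minus 2-hour gap → hour 29). With a 5-hour duration, job 5 must start by 29 − 5 = hour 24.
For job 3: job 5 (must start by hour 24, minus 2-hour gap → hour 22); job 6 (must start by hour 31). The most restrictive is hour 22; with an 8-hour duration, job 3 must start by hour 14.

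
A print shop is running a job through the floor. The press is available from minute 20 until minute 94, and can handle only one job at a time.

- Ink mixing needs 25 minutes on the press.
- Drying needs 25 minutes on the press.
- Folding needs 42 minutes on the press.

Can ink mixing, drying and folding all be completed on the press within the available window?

The press window is 94 − 20 = 74 minutes.
Running back to back, the jobs need 25 + 25 + 42 = 92 minutes on the press.
Since 92 > 74, they cannot all fit.

No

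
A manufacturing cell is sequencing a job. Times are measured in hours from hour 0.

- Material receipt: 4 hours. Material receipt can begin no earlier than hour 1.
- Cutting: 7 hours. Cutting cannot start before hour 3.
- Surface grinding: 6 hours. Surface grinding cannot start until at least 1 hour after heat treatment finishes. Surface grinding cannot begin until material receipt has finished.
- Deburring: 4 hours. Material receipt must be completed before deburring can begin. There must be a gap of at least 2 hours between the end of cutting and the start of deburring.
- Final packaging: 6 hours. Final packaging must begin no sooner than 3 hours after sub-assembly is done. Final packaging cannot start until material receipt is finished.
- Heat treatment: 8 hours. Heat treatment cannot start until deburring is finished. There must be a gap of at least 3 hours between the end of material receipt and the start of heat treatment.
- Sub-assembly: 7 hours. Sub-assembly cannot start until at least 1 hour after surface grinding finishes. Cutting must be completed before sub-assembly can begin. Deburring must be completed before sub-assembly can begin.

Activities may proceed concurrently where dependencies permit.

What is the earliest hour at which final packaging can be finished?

Cutting waits on its own release at hour 3, so it starts at hour 3 and finishes at 3 + 7 = hour 10.
Material receipt cannot begin until its own release at hour 1. It runs from hour 1 to 1 + 4 = hour 5.
Deburring needs all of material receipt (finishes hour 5); cutting (finishes hour 10, plus 2-hour gap → hour 12). That puts its earliest start at hour 12; it finishes at 12 + 4 = hour 16.
For heat treatment: deburring (finishes hour 16); material receipt (finishes hour 5, plus 3-hour gap → hour 8). Taking the maximum gives a start of hour 16, and it finishes at 16 + 8 = hour 24.
Surface grinding cannot start until heat treatment (finishes hour 24, plus 1-hour gap → hour 25); material receipt (finishes hour 5). The controlling bound is hour 25, so surface grinding finishes at 25 + 6 = hour 31.
Sub-assembly needs all of surface grinding (finishes hour 31, plus 1-hour gap → hour 32); cutting (finishes hour 10); deburring (finishes hour 16). That puts its earliest start at hour 32; it finishes at 32 + 7 = hour 39.
Final packaging has to wait for sub-assembly (finishes hour 39, plus 3-hour gap → hour 42); material receipt (finishes hour 5). The latest of these is hour 42, so final packaging runs hour 42 to 42 + 6 = hour 48.

48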